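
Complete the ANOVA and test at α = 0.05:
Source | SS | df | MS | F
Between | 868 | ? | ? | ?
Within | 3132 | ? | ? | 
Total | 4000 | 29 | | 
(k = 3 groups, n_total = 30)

df_between = 2, df_within = 27. MS_between = 434.0, MS_within = 116.0. F = 3.741, F_crit ≈ 3.354. Reject H₀.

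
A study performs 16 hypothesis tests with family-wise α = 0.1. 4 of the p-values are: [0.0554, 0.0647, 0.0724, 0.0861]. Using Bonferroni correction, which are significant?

Bonferroni α = 0.1/16 = 0.00625. None of the given p-values are significant.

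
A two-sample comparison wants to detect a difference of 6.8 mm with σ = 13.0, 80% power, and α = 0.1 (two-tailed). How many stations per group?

n per group = 2(z_α/2 + z_β)²σ²/d² = 2×(1.645 + 0.84)²×13.0²/6.8² = 45.1 → n = 46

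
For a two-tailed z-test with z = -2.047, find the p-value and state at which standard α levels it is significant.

p = 2·P(Z > |-2.047|) = 2·(1 - Φ(2.047)) ≈ 0.0407. Significant at α = 0.1; Significant at α = 0.05.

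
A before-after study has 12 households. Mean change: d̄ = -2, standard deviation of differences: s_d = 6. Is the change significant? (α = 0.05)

t = d̄/(s_d/√n) = -2/(6/√12) = -1.155. df = 11, critical t = ±2.201. Fail to reject H₀.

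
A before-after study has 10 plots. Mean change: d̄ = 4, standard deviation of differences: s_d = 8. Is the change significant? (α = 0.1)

t = d̄/(s_d/√n) = 4/(8/√10) = 1.581. df = 9, critical t = ±1.833. Fail to reject H₀.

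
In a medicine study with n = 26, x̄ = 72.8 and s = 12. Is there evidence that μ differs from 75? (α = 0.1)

t = (x̄ - μ₀)/(s/√n) = (72.8 - 75)/(12/√26) = -0.935. df = 25, critical t = ±1.708. Fail to reject H₀.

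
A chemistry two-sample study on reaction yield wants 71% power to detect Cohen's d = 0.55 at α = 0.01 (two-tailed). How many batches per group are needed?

z_{α/2} = 2.576, z_β = Φ⁻¹(0.71) = 0.553. For medium effect (d = 0.55): n per group = 2(z_{α/2} + z_β)²/d² = 2(2.576 + 0.553)²/0.55² = 64.7 → 65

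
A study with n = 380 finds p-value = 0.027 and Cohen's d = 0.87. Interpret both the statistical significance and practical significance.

Statistically significant (p = 0.027 < 0.05). Cohen's d = 0.87 indicates a large effect size. Both statistical and practical significance should be considered.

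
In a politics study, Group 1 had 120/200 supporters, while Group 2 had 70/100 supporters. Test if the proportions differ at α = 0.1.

p̂₁ = 0.6, p̂₂ = 0.7, pooled p̂ = 0.633. z = -1.694. Critical: ±1.645. Reject H₀.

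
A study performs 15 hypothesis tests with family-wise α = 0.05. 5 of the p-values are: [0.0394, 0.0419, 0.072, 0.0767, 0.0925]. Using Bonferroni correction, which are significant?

Bonferroni α = 0.05/15 = 0.00333. None of the given p-values are significant.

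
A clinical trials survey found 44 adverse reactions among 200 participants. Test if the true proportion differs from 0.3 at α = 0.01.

p̂ = 0.22, p₀ = 0.3. z = (p̂ - p₀)/√(p₀(1-p₀)/n) = -2.469. Critical: ±2.576. Fail to reject H₀.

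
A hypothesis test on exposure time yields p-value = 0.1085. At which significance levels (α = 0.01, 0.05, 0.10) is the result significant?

p = 0.1085. Not significant at any of the given levels.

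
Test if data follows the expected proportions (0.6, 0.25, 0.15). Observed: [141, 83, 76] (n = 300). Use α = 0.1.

Expected: [180.0, 75.0, 45.0]. χ² = 30.659. df = 2, critical = 4.605. Reject H₀.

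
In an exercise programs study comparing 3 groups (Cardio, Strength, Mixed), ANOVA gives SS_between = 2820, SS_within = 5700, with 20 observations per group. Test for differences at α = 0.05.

df_between = 2, df_within = 57. F = MS_between/MS_within = 1410.0/100.0 = 14.1. F_crit ≈ 3.159. Reject H₀. At least one mean differs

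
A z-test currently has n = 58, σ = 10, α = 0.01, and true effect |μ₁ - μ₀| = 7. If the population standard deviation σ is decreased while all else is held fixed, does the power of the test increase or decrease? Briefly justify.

Power increases: a smaller σ shrinks the standard error σ/√n, moving the sampling distribution under H₁ further from the critical value.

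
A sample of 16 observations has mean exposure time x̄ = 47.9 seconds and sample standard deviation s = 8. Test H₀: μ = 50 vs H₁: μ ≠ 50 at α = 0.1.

t = (x̄ - μ₀)/(s/√n) = (47.9 - 50)/(8/√16) = -1.05. df = 15, critical t = ±1.753. Fail to reject H₀.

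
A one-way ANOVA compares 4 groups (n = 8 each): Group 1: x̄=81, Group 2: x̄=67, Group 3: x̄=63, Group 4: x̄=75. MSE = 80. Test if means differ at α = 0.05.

Grand mean = 71.5. SS_between = 1560.0, MS_between = 520.0. F = 6.5, F_crit ≈ 2.947. Reject H₀.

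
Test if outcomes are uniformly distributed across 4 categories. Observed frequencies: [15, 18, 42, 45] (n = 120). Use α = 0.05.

Expected = 30 each. χ² = Σ(O-E)²/E = 24.6. df = 3, critical value = 7.815. Reject H₀.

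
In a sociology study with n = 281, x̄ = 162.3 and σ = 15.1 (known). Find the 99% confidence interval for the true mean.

CI = x̄ ± z*(σ/√n) = 162.3 ± 2.576(15.1/√281) = 162.3 ± 2.32 = (159.98, 164.62)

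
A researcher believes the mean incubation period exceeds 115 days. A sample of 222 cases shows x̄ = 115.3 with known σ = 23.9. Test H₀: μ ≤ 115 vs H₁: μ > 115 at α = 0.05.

z = 0.187. Critical value: 1.645. Fail to reject H₀.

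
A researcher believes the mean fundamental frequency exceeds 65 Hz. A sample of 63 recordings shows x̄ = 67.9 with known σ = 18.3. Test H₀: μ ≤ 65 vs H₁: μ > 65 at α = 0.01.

z = 1.258. Critical value: 2.33. Fail to reject H₀.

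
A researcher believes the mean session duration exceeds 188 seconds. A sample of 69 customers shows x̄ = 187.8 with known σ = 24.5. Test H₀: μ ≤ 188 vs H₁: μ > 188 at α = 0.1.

z = -0.068. Critical value: 1.28. Fail to reject H₀.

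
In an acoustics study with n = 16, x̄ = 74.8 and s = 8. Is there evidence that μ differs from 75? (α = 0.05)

t = (x̄ - μ₀)/(s/√n) = (74.8 - 75)/(8/√16) = -0.1. df = 15, critical t = ±2.131. Fail to reject H₀.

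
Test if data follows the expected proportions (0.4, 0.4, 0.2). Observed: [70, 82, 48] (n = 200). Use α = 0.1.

Expected: [80.0, 80.0, 40.0]. χ² = 2.9. df = 2, critical = 4.605. Fail to reject H₀.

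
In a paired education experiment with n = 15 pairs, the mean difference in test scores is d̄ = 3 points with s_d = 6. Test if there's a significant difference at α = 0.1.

t = d̄/(s_d/√n) = 3/(6/√15) = 1.936. df = 14, critical t = ±1.761. Reject H₀.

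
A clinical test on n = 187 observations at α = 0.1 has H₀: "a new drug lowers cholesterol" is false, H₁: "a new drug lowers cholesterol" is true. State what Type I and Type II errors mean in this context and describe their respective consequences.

Type I (false positive): concluding that a new drug lowers cholesterol when it is not — approving an ineffective drug — patients take a useless medication and may skip effective alternatives. Type II (false negative): failing to conclude that a new drug lowers cholesterol when it is — shelving an effective drug — patients miss out on a treatment that would have helped. Which is costlier depends on domain priorities and is a judgement call rather than a statistical fact.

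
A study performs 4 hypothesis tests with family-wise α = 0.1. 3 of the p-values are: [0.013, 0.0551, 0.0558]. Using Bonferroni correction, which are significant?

Bonferroni α = 0.1/4 = 0.025. Significant p-values: [0.013]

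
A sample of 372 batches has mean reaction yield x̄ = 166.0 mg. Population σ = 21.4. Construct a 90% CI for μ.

CI = x̄ ± z*(σ/√n) = 166.0 ± 1.645(21.4/√372) = 166.0 ± 1.83 = (164.17, 167.83)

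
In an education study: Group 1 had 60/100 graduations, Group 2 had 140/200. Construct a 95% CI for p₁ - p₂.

p̂₁ = 0.6, p̂₂ = 0.7. Difference = -0.1. CI = (-0.215, 0.015)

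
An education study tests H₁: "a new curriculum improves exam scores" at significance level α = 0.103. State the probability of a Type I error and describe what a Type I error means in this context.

P(Type I error) = α = 0.103. A Type I error is rejecting H₀ when H₀ is actually true (false positive) — here, concluding that a new curriculum improves exam scores when in fact this is not the case. Consequence: adopting a curriculum that gives no real benefit — disruption for nothing.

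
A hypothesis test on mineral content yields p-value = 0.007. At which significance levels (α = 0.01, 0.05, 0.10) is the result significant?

p = 0.007. Significant at: α = 0.01, 0.05, 0.1.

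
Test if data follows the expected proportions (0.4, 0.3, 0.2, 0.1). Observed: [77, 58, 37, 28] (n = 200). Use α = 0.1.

Expected: [80.0, 60.0, 40.0, 20.0]. χ² = 3.604. df = 3, critical = 6.251. Fail to reject H₀.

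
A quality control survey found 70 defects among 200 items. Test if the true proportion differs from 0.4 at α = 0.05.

p̂ = 0.35, p₀ = 0.4. z = (p̂ - p₀)/√(p₀(1-p₀)/n) = -1.443. Critical: ±1.96. Fail to reject H₀.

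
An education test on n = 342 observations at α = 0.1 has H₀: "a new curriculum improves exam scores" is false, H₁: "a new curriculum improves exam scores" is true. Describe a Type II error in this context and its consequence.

Type II error: failing to reject H₀ when it is false — concluding that a new curriculum improves exam scores is not supported when in fact it is. Consequence: keeping the old curriculum when the new one would have helped students.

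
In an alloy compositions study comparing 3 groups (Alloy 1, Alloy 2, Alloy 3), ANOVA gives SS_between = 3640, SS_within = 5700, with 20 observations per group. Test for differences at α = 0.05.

df_between = 2, df_within = 57. F = MS_between/MS_within = 1820.0/100.0 = 18.2. F_crit ≈ 3.159. Reject H₀. At least one mean differs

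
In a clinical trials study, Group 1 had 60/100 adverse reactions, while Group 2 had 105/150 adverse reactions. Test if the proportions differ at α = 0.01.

p̂₁ = 0.6, p̂₂ = 0.7, pooled p̂ = 0.66. z = -1.635. Critical: ±2.576. Fail to reject H₀.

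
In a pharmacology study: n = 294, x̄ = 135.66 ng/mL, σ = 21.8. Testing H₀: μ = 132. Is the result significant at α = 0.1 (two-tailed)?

z = (135.66 - 132)/(21.8/√294) = 2.879. Since |z| > 1.645, significant at α = 0.1.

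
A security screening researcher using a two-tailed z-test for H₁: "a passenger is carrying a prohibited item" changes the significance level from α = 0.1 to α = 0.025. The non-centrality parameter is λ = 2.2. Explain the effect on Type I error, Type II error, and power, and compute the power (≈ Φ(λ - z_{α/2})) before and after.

Decreasing α from 0.1 to 0.025:
• Type I error rate decreases (α is the Type I rate by definition).
• Critical value moves from z_{α/2} = 1.645 to 2.241, so power = Φ(λ - z_{α/2}) goes from Φ(2.2 - 1.645) = 0.711 to Φ(2.2 - 2.241) = 0.484.
• Type II error rate β = 1 - power therefore increases (0.289 → 0.516).
Appropriate when false positives are costly — here, detaining an innocent passenger — delay and inconvenience.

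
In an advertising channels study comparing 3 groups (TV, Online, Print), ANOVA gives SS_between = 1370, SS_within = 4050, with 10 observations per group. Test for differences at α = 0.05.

df_between = 2, df_within = 27. F = MS_between/MS_within = 685.0/150.0 = 4.567. F_crit ≈ 3.354. Reject H₀. At least one mean differs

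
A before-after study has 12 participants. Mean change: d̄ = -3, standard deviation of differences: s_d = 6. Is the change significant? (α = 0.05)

t = d̄/(s_d/√n) = -3/(6/√12) = -1.732. df = 11, critical t = ±2.201. Fail to reject H₀.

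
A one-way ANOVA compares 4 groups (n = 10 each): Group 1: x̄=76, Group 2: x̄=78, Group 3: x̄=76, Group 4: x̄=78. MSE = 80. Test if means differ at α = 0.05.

Grand mean = 77.0. SS_between = 40.0, MS_between = 13.33. F = 0.167, F_crit ≈ 2.866. Fail to reject H₀.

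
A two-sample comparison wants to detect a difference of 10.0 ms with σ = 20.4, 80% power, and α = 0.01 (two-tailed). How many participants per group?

n per group = 2(z_α/2 + z_β)²σ²/d² = 2×(2.576 + 0.84)²×20.4²/10.0² = 97.1 → n = 98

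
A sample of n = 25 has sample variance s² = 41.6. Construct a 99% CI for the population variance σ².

df = 24. χ²_{0.005} = 45.559, χ²_{0.995} = 9.886. CI for σ² = ((n-1)s²/χ²_{α/2}, (n-1)s²/χ²_{1-α/2}) = (24·41.6/45.559, 24·41.6/9.886) = (21.91, 100.99)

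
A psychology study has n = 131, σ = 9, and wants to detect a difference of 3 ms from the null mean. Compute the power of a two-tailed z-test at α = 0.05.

SE = σ/√n = 9/√131 = 0.786. Non-centrality λ = d/SE = 3/0.786 = 3.815. Power ≈ Φ(λ - z_{α/2}) = Φ(3.815 - 1.96) = Φ(1.855) = 0.968.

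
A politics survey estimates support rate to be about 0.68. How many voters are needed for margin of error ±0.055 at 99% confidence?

n = z²p(1-p)/E² = 2.576²×0.68×0.32/0.055² = 477.3 → n = 478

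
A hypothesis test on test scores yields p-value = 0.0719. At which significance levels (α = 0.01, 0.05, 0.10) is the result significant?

p = 0.0719. Significant at: α = 0.1.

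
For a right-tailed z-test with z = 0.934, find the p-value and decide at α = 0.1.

p = P(Z > 0.934) = 1 - Φ(0.934) ≈ 0.1752. Since p ≥ 0.1, fail to reject H₀ (not significant) at α = 0.1.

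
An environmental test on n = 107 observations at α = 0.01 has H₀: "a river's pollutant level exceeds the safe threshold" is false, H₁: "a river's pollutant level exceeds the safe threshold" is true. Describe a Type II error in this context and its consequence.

Type II error: failing to reject H₀ when it is false — concluding that a river's pollutant level exceeds the safe threshold is not supported when in fact it is. Consequence: allowing unsafe pollution to continue.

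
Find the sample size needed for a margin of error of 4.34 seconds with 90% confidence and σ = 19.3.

n = (z*σ/E)² = (1.645×19.3/4.34)² = 53.5 → n = 54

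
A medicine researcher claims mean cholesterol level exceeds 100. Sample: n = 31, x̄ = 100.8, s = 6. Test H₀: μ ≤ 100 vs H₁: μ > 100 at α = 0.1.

t = (100.8 - 100)/(6/√31) = 0.742, df = 30. Critical t = 1.31. Fail to reject H₀.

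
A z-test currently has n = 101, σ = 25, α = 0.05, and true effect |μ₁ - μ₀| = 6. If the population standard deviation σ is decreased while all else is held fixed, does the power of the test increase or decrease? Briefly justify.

Power increases: a smaller σ shrinks the standard error σ/√n, moving the sampling distribution under H₁ further from the critical value.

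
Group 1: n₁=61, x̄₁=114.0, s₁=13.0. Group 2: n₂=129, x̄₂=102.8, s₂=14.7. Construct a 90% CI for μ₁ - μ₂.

Difference = 11.2. SE = √(13.0²/61 + 14.7²/129) = 2.108. CI = (7.73, 14.67)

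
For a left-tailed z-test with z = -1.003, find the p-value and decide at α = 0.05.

p = P(Z < -1.003) = Φ(-1.003) ≈ 0.1579. Since p ≥ 0.05, fail to reject H₀ (not significant) at α = 0.05.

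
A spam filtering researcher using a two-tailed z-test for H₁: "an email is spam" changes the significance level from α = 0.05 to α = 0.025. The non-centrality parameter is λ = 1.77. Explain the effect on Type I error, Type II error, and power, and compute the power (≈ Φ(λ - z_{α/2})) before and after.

Decreasing α from 0.05 to 0.025:
• Type I error rate decreases (α is the Type I rate by definition).
• Critical value moves from z_{α/2} = 1.96 to 2.241, so power = Φ(λ - z_{α/2}) goes from Φ(1.77 - 1.96) = 0.425 to Φ(1.77 - 2.241) = 0.319.
• Type II error rate β = 1 - power therefore increases (0.575 → 0.681).
Appropriate when false positives are costly — here, a legitimate email is sent to the spam folder and the user misses it.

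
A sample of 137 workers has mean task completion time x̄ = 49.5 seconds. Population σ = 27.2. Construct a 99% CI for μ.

CI = x̄ ± z*(σ/√n) = 49.5 ± 2.576(27.2/√137) = 49.5 ± 5.99 = (43.51, 55.49)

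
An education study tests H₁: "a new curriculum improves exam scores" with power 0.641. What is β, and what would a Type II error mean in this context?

β = 1 - power = 1 - 0.641 = 0.359. A Type II error is failing to reject H₀ when H₀ is false (false negative) — here, failing to conclude that a new curriculum improves exam scores when in fact it is true. Consequence: keeping the old curriculum when the new one would have helped students.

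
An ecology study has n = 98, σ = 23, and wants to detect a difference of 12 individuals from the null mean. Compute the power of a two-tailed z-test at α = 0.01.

SE = σ/√n = 23/√98 = 2.323. Non-centrality λ = d/SE = 12/2.323 = 5.165. Power ≈ Φ(λ - z_{α/2}) = Φ(5.165 - 2.576) = Φ(2.589) = 0.995.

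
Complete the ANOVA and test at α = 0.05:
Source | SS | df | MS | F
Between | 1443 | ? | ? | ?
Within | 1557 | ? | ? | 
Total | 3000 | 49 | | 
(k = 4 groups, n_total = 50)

df_between = 3, df_within = 46. MS_between = 481.0, MS_within = 33.85. F = 14.211, F_crit ≈ 2.807. Reject H₀.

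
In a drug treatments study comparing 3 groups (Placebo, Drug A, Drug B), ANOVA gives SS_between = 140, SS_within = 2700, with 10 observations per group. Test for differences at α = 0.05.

df_between = 2, df_within = 27. F = MS_between/MS_within = 70.0/100.0 = 0.7. F_crit ≈ 3.354. Fail to reject H₀.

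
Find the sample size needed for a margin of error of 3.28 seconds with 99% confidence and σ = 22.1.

n = (z*σ/E)² = (2.576×22.1/3.28)² = 301.3 → n = 302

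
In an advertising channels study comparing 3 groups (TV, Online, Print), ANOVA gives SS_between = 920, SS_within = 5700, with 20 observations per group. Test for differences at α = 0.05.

df_between = 2, df_within = 57. F = MS_between/MS_within = 460.0/100.0 = 4.6. F_crit ≈ 3.159. Reject H₀. At least one mean differs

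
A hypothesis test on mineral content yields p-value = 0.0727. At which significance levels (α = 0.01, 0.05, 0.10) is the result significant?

p = 0.0727. Significant at: α = 0.1.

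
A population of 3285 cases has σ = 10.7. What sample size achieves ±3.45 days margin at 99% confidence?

Without FPC: n₀ = (2.576×10.7/3.45)² = 63.829. With FPC: n = n₀N/(n₀+N-1) = 62.6 → n = 63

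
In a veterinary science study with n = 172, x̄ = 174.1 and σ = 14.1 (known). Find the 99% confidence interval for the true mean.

CI = x̄ ± z*(σ/√n) = 174.1 ± 2.576(14.1/√172) = 174.1 ± 2.77 = (171.33, 176.87)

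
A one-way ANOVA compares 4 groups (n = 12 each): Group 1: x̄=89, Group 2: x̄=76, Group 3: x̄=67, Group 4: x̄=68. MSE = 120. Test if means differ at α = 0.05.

Grand mean = 75.0. SS_between = 3720.0, MS_between = 1240.0. F = 10.333, F_crit ≈ 2.816. Reject H₀.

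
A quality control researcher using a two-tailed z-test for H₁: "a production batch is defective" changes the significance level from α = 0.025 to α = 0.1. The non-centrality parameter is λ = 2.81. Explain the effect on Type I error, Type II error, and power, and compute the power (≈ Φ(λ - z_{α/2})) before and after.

Increasing α from 0.025 to 0.1:
• Type I error rate increases (α is the Type I rate by definition).
• Critical value moves from z_{α/2} = 2.241 to 1.645, so power = Φ(λ - z_{α/2}) goes from Φ(2.81 - 2.241) = 0.715 to Φ(2.81 - 1.645) = 0.878.
• Type II error rate β = 1 - power therefore decreases (0.285 → 0.122).
Appropriate when false negatives are costly — here, shipping a defective batch — faulty products reach customers.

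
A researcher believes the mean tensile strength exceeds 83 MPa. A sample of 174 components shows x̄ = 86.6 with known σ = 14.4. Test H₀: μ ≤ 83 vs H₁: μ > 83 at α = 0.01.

z = 3.298. Critical value: 2.33. Reject H₀.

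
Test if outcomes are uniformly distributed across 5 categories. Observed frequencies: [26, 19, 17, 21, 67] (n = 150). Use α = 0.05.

Expected = 30 each. χ² = Σ(O-E)²/E = 58.533. df = 4, critical value = 9.488. Reject H₀.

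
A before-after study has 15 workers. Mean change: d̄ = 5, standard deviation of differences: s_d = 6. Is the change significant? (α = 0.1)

t = d̄/(s_d/√n) = 5/(6/√15) = 3.227. df = 14, critical t = ±1.761. Reject H₀.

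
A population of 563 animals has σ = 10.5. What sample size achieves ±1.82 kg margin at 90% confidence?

Without FPC: n₀ = (1.645×10.5/1.82)² = 90.067. With FPC: n = n₀N/(n₀+N-1) = 77.8 → n = 78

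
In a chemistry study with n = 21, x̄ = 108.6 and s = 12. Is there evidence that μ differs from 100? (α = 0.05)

t = (x̄ - μ₀)/(s/√n) = (108.6 - 100)/(12/√21) = 3.284. df = 20, critical t = ±2.086. Reject H₀.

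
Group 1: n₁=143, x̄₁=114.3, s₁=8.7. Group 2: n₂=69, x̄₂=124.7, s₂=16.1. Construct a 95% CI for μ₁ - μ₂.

Difference = -10.4. SE = √(8.7²/143 + 16.1²/69) = 2.07. CI = (-14.46, -6.34)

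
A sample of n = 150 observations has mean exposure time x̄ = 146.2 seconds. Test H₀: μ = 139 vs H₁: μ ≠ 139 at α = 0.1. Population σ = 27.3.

z = (x̄ - μ₀)/(σ/√n) = (146.2 - 139)/(27.3/√150) = 3.23. Critical value: ±1.645. Since |3.23| > 1.645, Reject H₀.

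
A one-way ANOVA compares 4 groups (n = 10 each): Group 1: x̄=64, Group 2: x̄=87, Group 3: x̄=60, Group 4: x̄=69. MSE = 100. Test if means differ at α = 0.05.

Grand mean = 70.0. SS_between = 4260.0, MS_between = 1420.0. F = 14.2, F_crit ≈ 2.866. Reject H₀.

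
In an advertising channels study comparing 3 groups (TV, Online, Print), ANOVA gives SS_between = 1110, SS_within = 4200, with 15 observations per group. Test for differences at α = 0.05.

df_between = 2, df_within = 42. F = MS_between/MS_within = 555.0/100.0 = 5.55. F_crit ≈ 3.22. Reject H₀. At least one mean differs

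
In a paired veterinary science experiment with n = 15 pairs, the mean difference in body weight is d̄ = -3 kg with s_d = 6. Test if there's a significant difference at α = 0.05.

t = d̄/(s_d/√n) = -3/(6/√15) = -1.936. df = 14, critical t = ±2.145. Fail to reject H₀.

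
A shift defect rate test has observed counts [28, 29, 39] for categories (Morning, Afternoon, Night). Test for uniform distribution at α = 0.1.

Expected = 32 each. χ² = Σ(O-E)²/E = 2.312. df = 2, critical value = 4.605. Fail to reject H₀.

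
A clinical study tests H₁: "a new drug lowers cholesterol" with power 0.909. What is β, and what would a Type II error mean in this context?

β = 1 - power = 1 - 0.909 = 0.091. A Type II error is failing to reject H₀ when H₀ is false (false negative) — here, failing to conclude that a new drug lowers cholesterol when in fact it is true. Consequence: shelving an effective drug — patients miss out on a treatment that would have helped.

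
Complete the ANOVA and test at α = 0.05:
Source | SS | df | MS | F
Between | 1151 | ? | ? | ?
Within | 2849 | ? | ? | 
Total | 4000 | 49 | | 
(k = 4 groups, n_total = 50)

df_between = 3, df_within = 46. MS_between = 383.67, MS_within = 61.93. F = 6.195, F_crit ≈ 2.807. Reject H₀.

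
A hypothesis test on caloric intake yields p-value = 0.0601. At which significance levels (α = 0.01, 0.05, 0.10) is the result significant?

p = 0.0601. Significant at: α = 0.1.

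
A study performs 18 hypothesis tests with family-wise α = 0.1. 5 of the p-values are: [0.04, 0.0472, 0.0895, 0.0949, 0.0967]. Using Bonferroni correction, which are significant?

Bonferroni α = 0.1/18 = 0.00556. None of the given p-values are significant.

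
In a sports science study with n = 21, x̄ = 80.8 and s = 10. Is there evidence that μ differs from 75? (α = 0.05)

t = (x̄ - μ₀)/(s/√n) = (80.8 - 75)/(10/√21) = 2.658. df = 20, critical t = ±2.086. Reject H₀.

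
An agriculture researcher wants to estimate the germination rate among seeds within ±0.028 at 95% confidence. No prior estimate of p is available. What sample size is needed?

Conservative approach: use p = 0.5 (maximizes p(1-p) = 0.25). n = z²(0.25)/E² = 1.96²×0.25/0.028² = 1225.0 → n = 1225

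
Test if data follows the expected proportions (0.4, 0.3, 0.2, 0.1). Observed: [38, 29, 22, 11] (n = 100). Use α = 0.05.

Expected: [40.0, 30.0, 20.0, 10.0]. χ² = 0.433. df = 3, critical = 7.815. Fail to reject H₀.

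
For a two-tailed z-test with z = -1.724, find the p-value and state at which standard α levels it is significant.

p = 2·P(Z > |-1.724|) = 2·(1 - Φ(1.724)) ≈ 0.0847. Significant at α = 0.1.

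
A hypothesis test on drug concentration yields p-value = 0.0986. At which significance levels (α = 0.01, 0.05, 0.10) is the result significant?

p = 0.0986. Significant at: α = 0.1.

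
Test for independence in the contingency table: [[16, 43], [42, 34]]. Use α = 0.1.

χ² = 10.737. df = 1, critical = 2.706. Reject H₀. Variables are dependent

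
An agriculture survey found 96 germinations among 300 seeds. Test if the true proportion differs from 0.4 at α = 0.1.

p̂ = 0.32, p₀ = 0.4. z = (p̂ - p₀)/√(p₀(1-p₀)/n) = -2.828. Critical: ±1.645. Reject H₀.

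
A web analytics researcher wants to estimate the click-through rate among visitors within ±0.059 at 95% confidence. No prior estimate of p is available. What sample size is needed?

Conservative approach: use p = 0.5 (maximizes p(1-p) = 0.25). n = z²(0.25)/E² = 1.96²×0.25/0.059² = 275.9 → n = 276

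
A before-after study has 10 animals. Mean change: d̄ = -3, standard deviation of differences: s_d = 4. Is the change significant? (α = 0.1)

t = d̄/(s_d/√n) = -3/(4/√10) = -2.372. df = 9, critical t = ±1.833. Reject H₀.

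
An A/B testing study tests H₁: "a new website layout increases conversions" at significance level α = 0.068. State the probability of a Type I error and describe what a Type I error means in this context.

P(Type I error) = α = 0.068. A Type I error is rejecting H₀ when H₀ is actually true (false positive) — here, concluding that a new website layout increases conversions when in fact this is not the case. Consequence: rolling out a layout that doesn't actually help — wasted engineering effort.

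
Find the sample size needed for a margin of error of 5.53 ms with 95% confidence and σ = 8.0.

n = (z*σ/E)² = (1.96×8.0/5.53)² = 8.04 → n = 9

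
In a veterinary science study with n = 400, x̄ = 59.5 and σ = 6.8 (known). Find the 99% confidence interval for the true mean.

CI = x̄ ± z*(σ/√n) = 59.5 ± 2.576(6.8/√400) = 59.5 ± 0.88 = (58.62, 60.38)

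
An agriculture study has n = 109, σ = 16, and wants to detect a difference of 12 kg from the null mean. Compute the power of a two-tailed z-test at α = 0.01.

SE = σ/√n = 16/√109 = 1.533. Non-centrality λ = d/SE = 12/1.533 = 7.83. Power ≈ Φ(λ - z_{α/2}) = Φ(7.83 - 2.576) = Φ(5.254) = 1.0.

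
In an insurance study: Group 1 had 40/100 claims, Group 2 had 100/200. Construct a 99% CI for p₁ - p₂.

p̂₁ = 0.4, p̂₂ = 0.5. Difference = -0.1. CI = (-0.256, 0.056)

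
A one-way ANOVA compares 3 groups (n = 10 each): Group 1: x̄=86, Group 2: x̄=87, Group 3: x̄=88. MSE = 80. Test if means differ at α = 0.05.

Grand mean = 87.0. SS_between = 20.0, MS_between = 10.0. F = 0.125, F_crit ≈ 3.354. Fail to reject H₀.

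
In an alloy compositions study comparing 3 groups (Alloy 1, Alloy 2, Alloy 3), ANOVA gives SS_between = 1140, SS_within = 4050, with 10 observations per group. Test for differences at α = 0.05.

df_between = 2, df_within = 27. F = MS_between/MS_within = 570.0/150.0 = 3.8. F_crit ≈ 3.354. Reject H₀. At least one mean differs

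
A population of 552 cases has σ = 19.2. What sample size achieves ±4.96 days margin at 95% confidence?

Without FPC: n₀ = (1.96×19.2/4.96)² = 57.564. With FPC: n = n₀N/(n₀+N-1) = 52.2 → n = 53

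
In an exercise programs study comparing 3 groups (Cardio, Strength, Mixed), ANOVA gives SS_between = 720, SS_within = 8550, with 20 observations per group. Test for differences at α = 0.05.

df_between = 2, df_within = 57. F = MS_between/MS_within = 360.0/150.0 = 2.4. F_crit ≈ 3.159. Fail to reject H₀.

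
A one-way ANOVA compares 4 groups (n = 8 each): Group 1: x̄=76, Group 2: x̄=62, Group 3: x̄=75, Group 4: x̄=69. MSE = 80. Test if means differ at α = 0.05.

Grand mean = 70.5. SS_between = 1000.0, MS_between = 333.33. F = 4.167, F_crit ≈ 2.947. Reject H₀.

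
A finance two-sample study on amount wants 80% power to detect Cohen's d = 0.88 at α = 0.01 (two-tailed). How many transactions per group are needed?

z_{α/2} = 2.576, z_β = Φ⁻¹(0.8) = 0.842. For large effect (d = 0.88): n per group = 2(z_{α/2} + z_β)²/d² = 2(2.576 + 0.842)²/0.88² = 30.2 → 31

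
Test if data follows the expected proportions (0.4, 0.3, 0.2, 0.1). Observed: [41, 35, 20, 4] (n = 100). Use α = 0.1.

Expected: [40.0, 30.0, 20.0, 10.0]. χ² = 4.458. df = 3, critical = 6.251. Fail to reject H₀.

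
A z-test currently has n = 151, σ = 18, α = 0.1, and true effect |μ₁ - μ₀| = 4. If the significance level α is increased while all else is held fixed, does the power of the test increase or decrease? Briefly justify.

Power increases: a larger α lowers the critical value, so more of the H₁ sampling distribution falls in the rejection region.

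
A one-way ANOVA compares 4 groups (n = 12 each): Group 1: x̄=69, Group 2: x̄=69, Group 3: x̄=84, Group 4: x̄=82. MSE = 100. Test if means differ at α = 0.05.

Grand mean = 76.0. SS_between = 2376.0, MS_between = 792.0. F = 7.92, F_crit ≈ 2.816. Reject H₀.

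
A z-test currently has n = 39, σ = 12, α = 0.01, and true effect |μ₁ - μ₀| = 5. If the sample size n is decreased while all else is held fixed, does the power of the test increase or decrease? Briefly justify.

Power decreases: a smaller n inflates the standard error σ/√n, pulling the sampling distribution under H₁ back toward the critical value.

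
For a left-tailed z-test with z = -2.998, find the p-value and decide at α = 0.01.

p = P(Z < -2.998) = Φ(-2.998) ≈ 0.0014. Since p < 0.01, reject H₀ (significant) at α = 0.01.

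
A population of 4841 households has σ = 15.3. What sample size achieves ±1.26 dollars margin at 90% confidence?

Without FPC: n₀ = (1.645×15.3/1.26)² = 399.001. With FPC: n = n₀N/(n₀+N-1) = 368.7 → n = 369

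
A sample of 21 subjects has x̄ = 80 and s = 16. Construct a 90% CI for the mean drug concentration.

CI = x̄ ± t*(s/√n) = 80 ± 1.725(16/√21) = (73.98, 86.02)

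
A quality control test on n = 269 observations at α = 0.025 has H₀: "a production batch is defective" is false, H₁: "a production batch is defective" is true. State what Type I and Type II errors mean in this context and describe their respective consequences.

Type I (false positive): concluding that a production batch is defective when it is not — scrapping a good batch — wasted material and cost for no reason. Type II (false negative): failing to conclude that a production batch is defective when it is — shipping a defective batch — faulty products reach customers. Which is costlier depends on domain priorities and is a judgement call rather than a statistical fact.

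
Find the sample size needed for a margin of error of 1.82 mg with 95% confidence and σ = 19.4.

n = (z*σ/E)² = (1.96×19.4/1.82)² = 436.5 → n = 437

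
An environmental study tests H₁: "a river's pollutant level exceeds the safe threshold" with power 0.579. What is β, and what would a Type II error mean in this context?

β = 1 - power = 1 - 0.579 = 0.421. A Type II error is failing to reject H₀ when H₀ is false (false negative) — here, failing to conclude that a river's pollutant level exceeds the safe threshold when in fact it is true. Consequence: allowing unsafe pollution to continue.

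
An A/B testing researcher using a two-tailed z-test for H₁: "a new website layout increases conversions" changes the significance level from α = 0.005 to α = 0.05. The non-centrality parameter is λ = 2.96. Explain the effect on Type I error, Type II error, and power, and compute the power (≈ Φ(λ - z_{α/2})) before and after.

Increasing α from 0.005 to 0.05:
• Type I error rate increases (α is the Type I rate by definition).
• Critical value moves from z_{α/2} = 2.807 to 1.96, so power = Φ(λ - z_{α/2}) goes from Φ(2.96 - 2.807) = 0.561 to Φ(2.96 - 1.96) = 0.841.
• Type II error rate β = 1 - power therefore decreases (0.439 → 0.159).
Appropriate when false negatives are costly — here, discarding a layout that would have improved conversions — lost revenue.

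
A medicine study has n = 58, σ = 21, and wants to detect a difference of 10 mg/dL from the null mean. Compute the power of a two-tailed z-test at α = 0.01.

SE = σ/√n = 21/√58 = 2.757. Non-centrality λ = d/SE = 10/2.757 = 3.627. Power ≈ Φ(λ - z_{α/2}) = Φ(3.627 - 2.576) = Φ(1.051) = 0.853.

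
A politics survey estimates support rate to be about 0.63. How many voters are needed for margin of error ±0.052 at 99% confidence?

n = z²p(1-p)/E² = 2.576²×0.63×0.37/0.052² = 572.04 → n = 573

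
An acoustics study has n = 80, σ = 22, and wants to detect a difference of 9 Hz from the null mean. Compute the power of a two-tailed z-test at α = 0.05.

SE = σ/√n = 22/√80 = 2.46. Non-centrality λ = d/SE = 9/2.46 = 3.659. Power ≈ Φ(λ - z_{α/2}) = Φ(3.659 - 1.96) = Φ(1.699) = 0.955.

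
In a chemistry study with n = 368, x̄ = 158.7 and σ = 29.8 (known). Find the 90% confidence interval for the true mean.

CI = x̄ ± z*(σ/√n) = 158.7 ± 1.645(29.8/√368) = 158.7 ± 2.56 = (156.14, 161.26)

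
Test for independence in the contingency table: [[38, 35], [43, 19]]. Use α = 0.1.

χ² = 4.181. df = 1, critical = 2.706. Reject H₀. Variables are dependent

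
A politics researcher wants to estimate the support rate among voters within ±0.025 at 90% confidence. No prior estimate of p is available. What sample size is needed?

Conservative approach: use p = 0.5 (maximizes p(1-p) = 0.25). n = z²(0.25)/E² = 1.645²×0.25/0.025² = 1082.4 → n = 1083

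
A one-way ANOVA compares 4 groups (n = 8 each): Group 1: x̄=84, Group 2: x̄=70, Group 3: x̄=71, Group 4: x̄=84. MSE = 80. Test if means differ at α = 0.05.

Grand mean = 77.25. SS_between = 1462.0, MS_between = 487.33. F = 6.092, F_crit ≈ 2.947. Reject H₀.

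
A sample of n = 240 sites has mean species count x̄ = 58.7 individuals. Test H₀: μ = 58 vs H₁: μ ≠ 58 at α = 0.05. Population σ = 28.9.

z = (x̄ - μ₀)/(σ/√n) = (58.7 - 58)/(28.9/√240) = 0.375. Critical value: ±1.96. Since |0.375| ≤ 1.96, Fail to reject H₀.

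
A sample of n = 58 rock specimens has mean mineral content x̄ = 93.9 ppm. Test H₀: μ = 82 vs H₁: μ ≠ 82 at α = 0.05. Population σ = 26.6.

z = (x̄ - μ₀)/(σ/√n) = (93.9 - 82)/(26.6/√58) = 3.407. Critical value: ±1.96. Since |3.407| > 1.96, Reject H₀.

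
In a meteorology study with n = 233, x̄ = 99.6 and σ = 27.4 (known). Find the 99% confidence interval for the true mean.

CI = x̄ ± z*(σ/√n) = 99.6 ± 2.576(27.4/√233) = 99.6 ± 4.62 = (94.98, 104.22)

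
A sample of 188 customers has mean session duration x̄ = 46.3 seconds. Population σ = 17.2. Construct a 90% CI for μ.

CI = x̄ ± z*(σ/√n) = 46.3 ± 1.645(17.2/√188) = 46.3 ± 2.06 = (44.24, 48.36)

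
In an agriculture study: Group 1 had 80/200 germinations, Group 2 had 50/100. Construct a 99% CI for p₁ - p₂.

p̂₁ = 0.4, p̂₂ = 0.5. Difference = -0.1. CI = (-0.257, 0.057)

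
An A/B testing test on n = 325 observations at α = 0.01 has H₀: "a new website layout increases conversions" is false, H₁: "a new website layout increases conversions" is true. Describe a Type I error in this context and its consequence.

Type I error: rejecting H₀ when it is true — concluding that a new website layout increases conversions when in fact it is not. Consequence: rolling out a layout that doesn't actually help — wasted engineering effort.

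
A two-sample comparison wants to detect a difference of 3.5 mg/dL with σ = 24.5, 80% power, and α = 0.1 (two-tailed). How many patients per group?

n per group = 2(z_α/2 + z_β)²σ²/d² = 2×(1.645 + 0.84)²×24.5²/3.5² = 605.2 → n = 606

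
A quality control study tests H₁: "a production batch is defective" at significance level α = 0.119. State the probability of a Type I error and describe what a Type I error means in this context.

P(Type I error) = α = 0.119. A Type I error is rejecting H₀ when H₀ is actually true (false positive) — here, concluding that a production batch is defective when in fact this is not the case. Consequence: scrapping a good batch — wasted material and cost for no reason.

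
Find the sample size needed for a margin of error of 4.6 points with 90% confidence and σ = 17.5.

n = (z*σ/E)² = (1.645×17.5/4.6)² = 39.2 → n = 40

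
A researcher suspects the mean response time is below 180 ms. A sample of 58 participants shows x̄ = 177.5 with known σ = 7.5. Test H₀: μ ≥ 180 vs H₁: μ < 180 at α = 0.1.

z = -2.539. Critical value: -1.28. Reject H₀.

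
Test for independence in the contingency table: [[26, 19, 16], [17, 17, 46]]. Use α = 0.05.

χ² = 14.209. df = 2, critical = 5.991. Reject H₀. Variables are dependent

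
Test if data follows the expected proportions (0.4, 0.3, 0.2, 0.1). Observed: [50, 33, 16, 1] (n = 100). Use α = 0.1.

Expected: [40.0, 30.0, 20.0, 10.0]. χ² = 11.7. df = 3, critical = 6.251. Reject H₀.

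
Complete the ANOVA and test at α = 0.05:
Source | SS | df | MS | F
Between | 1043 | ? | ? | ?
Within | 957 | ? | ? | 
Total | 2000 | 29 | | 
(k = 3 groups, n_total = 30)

df_between = 2, df_within = 27. MS_between = 521.5, MS_within = 35.44. F = 14.713, F_crit ≈ 3.354. Reject H₀.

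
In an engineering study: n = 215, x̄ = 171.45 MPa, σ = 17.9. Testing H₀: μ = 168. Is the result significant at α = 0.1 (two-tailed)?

z = (171.45 - 168)/(17.9/√215) = 2.826. Since |z| > 1.645, significant at α = 0.1.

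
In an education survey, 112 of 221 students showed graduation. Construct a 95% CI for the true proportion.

p̂ = 0.507. CI = p̂ ± z*√(p̂(1-p̂)/n) = (0.441, 0.573)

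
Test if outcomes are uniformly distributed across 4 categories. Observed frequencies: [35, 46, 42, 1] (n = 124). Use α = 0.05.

Expected = 31 each. χ² = Σ(O-E)²/E = 40.71. df = 3, critical value = 7.815. Reject H₀.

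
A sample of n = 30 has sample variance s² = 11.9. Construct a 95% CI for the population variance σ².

df = 29. χ²_{0.025} = 45.722, χ²_{0.975} = 16.047. CI for σ² = ((n-1)s²/χ²_{α/2}, (n-1)s²/χ²_{1-α/2}) = (29·11.9/45.722, 29·11.9/16.047) = (7.55, 21.51)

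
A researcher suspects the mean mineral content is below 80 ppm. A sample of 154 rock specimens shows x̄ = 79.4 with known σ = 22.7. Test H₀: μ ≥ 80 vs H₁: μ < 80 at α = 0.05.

z = -0.328. Critical value: -1.645. Fail to reject H₀.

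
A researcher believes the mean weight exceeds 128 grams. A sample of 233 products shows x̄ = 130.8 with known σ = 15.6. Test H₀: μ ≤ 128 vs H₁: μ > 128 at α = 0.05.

z = 2.74. Critical value: 1.645. Reject H₀.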